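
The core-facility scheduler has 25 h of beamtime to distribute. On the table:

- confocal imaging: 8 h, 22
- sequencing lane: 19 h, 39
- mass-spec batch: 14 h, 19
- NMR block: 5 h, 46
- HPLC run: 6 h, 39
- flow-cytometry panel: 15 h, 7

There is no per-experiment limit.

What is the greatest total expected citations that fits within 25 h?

230

Best packing: 5×NMR block — 25 h, 230 total.
Nothing else within 25 h beats 230.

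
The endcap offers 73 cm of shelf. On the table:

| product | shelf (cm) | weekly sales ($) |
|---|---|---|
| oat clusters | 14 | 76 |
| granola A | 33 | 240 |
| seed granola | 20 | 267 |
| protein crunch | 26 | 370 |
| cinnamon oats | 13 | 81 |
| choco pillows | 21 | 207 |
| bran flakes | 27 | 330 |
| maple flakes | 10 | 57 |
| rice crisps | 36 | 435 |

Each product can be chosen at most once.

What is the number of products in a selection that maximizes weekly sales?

Best achievable weekly sales is 967.
seed granola + protein crunch + bran flakes hits 967 at 73 cm.
Any selection reaching 967 contains exactly 3 products.

3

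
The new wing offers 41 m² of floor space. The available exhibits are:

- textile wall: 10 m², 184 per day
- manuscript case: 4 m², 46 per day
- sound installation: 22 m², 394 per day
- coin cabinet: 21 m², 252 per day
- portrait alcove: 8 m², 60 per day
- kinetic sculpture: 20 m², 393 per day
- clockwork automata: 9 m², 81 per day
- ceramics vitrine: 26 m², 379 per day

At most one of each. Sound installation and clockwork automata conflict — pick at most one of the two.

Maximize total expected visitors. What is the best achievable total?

A density-first pass picks textile wall + manuscript case + kinetic sculpture — 623 at 34 m².
The 4 m² tied up in manuscript case is better spent on clockwork automata — total rises to 658 (39 m²).
Every other selection either busts 41 m² or breaks a pairing rule or fails to beat 658.

658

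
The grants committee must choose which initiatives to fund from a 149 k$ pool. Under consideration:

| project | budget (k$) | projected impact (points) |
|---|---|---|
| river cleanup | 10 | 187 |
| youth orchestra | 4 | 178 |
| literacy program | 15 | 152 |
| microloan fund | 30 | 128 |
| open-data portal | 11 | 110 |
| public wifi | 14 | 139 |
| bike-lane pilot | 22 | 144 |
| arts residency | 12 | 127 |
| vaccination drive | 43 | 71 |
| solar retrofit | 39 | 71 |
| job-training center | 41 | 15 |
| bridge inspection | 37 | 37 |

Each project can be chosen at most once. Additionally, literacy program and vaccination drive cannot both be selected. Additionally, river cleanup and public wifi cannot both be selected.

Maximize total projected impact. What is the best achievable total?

1097

Best packing: river cleanup + youth orchestra + literacy program + microloan fund + open-data portal + bike-lane pilot + arts residency + solar retrofit — 143 k$, 1097 total.
An exhaustive check of the 4096 subsets confirms 1097.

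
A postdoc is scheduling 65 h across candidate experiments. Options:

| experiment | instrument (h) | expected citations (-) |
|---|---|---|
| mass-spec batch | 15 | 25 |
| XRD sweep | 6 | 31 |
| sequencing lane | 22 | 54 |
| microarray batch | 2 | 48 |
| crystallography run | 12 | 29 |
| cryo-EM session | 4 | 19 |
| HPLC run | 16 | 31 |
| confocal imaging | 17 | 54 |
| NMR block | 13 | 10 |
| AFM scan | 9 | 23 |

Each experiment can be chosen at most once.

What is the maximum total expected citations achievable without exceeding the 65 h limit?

Density check — microarray batch 24.00, XRD sweep 5.17, cryo-EM session 4.75 are the best per h.
Filling by ratio: XRD sweep + sequencing lane + microarray batch + cryo-EM session + confocal imaging + AFM scan for 229, with 5 h left unused.
The 9 h tied up in AFM scan is better spent on crystallography run — total rises to 235 (63 h).

235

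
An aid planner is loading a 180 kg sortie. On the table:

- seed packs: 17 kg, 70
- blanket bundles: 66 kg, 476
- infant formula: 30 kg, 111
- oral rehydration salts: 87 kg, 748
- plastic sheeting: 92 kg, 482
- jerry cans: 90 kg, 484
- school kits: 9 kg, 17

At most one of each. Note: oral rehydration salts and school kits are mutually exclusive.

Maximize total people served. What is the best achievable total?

1294

Best packing: seed packs + blanket bundles + oral rehydration salts — 170 kg, 1294 total.
No other feasible combination exceeds 1294.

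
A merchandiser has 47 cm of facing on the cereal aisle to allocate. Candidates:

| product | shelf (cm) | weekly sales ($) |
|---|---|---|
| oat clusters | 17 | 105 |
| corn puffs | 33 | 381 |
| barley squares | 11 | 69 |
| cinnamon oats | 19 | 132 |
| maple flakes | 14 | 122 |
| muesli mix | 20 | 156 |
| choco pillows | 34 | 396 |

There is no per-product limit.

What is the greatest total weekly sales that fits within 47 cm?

503

Taking the top-ratio products first gives barley squares + choco pillows for 465 (45 cm).
The 45 cm tied up in barley squares and choco pillows is better spent on corn puffs + maple flakes — total rises to 503 (47 cm).
Every other selection either busts 47 cm or fails to beat 503.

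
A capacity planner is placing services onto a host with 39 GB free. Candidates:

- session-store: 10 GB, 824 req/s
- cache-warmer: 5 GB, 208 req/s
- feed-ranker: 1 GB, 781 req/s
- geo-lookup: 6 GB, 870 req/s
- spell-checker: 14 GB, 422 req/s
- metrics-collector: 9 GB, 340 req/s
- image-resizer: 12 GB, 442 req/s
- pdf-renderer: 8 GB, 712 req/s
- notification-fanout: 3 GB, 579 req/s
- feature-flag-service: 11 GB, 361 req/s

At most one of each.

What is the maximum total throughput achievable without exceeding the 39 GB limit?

Taking the top-ratio services first gives session-store + cache-warmer + feed-ranker + geo-lookup + pdf-renderer + notification-fanout for 3974 (33 GB).
The 5 GB tied up in cache-warmer is better spent on feature-flag-service — total rises to 4127 (39 GB).
Next best is session-store + feed-ranker + geo-lookup + metrics-collector + pdf-renderer + notification-fanout at 4106 (37 GB) — short by 21.

4127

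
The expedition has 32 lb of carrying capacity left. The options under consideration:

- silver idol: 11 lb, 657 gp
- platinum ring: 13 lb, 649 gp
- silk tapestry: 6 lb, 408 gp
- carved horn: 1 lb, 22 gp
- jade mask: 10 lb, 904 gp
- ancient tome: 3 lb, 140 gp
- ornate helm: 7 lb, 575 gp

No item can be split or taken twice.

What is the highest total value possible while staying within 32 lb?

2298

Taking the top-ratio items first gives silk tapestry + carved horn + jade mask + ancient tome + ornate helm for 2049 (27 lb).
Replace silk tapestry with silver idol: the trade gains 249 net, giving 2298 at 32 lb.
Runner-up silver idol + jade mask + ancient tome + ornate helm tops out at 2276.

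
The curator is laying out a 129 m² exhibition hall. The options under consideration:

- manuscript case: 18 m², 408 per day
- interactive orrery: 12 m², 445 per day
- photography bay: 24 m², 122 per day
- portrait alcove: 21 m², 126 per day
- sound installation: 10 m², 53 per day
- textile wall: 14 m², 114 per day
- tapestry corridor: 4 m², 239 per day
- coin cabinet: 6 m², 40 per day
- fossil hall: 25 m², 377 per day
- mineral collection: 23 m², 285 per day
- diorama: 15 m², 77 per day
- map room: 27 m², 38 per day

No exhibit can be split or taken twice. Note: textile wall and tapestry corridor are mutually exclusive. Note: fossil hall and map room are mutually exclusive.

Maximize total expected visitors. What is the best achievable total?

2010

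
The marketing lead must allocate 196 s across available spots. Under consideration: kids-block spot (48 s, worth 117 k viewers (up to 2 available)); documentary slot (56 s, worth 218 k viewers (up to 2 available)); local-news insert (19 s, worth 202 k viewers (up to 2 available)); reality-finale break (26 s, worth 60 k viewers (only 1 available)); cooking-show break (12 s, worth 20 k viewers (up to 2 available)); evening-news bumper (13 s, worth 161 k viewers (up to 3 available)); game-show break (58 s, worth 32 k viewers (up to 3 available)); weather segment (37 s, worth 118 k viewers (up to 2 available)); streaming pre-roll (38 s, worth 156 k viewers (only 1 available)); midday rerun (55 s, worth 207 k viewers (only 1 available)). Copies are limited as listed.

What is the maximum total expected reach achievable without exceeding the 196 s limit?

1323

Filling by ratio: documentary slot + 2×local-news insert + 2×cooking-show break + 3×evening-news bumper + streaming pre-roll for 1301, with 1 s left unused.
The 62 s tied up in 2×cooking-show break and streaming pre-roll is better spent on documentary slot — total rises to 1323 (189 s).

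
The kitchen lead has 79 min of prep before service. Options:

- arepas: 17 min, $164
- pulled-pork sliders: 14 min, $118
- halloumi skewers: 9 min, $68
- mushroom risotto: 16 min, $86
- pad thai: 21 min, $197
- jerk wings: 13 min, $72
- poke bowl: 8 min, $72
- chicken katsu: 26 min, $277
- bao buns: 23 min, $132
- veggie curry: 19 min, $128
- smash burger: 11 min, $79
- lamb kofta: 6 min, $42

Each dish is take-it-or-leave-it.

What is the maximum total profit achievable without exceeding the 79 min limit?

756

The ratio heuristic lands on arepas + pad thai + poke bowl + chicken katsu + lamb kofta (752) but leaves 1 min idle.
Dropping poke bowl and lamb kofta frees 14 min; slotting in pulled-pork sliders (14 min) lifts the total to 756 at 78 min.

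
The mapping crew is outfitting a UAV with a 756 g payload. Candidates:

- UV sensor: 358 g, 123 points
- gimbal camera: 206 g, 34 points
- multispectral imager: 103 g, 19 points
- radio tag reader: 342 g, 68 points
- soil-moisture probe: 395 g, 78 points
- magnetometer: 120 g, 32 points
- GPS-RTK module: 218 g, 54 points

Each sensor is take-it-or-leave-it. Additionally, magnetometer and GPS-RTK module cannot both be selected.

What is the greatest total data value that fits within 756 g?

201

Best packing: UV sensor + soil-moisture probe — 753 g, 201 total.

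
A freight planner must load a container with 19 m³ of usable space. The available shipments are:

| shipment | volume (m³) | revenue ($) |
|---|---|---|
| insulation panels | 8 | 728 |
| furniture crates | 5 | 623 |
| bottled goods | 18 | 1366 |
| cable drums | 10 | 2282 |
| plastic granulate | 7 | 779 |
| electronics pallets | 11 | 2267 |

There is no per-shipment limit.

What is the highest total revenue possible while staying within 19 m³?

3061

Density check — cable drums 228.20, electronics pallets 206.09, furniture crates 124.60 are the best per m³.
A density-first pass picks furniture crates + cable drums — 2905 at 15 m³.
Replace furniture crates with plastic granulate: the trade gains 156 net, giving 3061 at 17 m³.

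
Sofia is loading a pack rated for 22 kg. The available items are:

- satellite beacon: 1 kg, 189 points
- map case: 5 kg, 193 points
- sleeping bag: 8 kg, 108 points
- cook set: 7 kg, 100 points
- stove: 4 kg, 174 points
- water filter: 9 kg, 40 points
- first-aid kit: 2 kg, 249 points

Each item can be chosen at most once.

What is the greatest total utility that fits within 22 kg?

913

Greedy by ratio would take satellite beacon + map case + cook set + stove + first-aid kit: 19 kg used, total 905.
The 7 kg tied up in cook set is better spent on sleeping bag — total rises to 913 (20 kg).
Runner-up satellite beacon + map case + cook set + stove + first-aid kit tops out at 905.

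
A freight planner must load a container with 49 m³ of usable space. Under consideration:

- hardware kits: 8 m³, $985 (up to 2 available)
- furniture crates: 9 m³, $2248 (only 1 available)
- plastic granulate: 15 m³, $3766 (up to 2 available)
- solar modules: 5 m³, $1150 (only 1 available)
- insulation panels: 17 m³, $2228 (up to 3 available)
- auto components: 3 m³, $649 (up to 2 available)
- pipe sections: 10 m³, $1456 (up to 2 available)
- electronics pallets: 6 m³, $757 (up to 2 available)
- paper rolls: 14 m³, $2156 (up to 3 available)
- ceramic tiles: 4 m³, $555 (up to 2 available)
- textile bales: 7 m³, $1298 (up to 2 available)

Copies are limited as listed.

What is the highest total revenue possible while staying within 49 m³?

By revenue per m³: plastic granulate 251.07, furniture crates 249.78, solar modules 230.00 lead.
Filling by ratio: furniture crates + 2×plastic granulate + solar modules + auto components for 11579, with 2 m³ left unused.
Replace solar modules with textile bales: the trade gains 148 net, giving 11727 at 49 m³.

11727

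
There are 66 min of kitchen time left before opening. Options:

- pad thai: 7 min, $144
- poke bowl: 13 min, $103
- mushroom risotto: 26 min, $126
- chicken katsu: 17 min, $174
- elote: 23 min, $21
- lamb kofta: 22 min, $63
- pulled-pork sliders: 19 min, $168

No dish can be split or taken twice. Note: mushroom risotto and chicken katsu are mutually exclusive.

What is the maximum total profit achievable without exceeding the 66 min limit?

589

Density check — pad thai 20.57, chicken katsu 10.24, pulled-pork sliders 8.84, poke bowl 7.92 are the best per min.
Best packing: pad thai + poke bowl + chicken katsu + pulled-pork sliders — 56 min, 589 total.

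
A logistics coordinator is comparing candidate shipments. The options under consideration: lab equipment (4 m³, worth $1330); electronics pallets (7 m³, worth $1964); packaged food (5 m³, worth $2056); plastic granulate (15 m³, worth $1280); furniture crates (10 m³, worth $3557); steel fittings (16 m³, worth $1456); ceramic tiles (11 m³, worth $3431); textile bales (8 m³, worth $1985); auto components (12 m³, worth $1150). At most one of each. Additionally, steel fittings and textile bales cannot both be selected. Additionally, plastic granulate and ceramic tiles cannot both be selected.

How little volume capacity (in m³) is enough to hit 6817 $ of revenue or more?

19

Minimise m³ subject to total revenue ≥ 6817.
Taking lab equipment + packaged food + furniture crates gives 6943 (≥ 6817) for 19 m³.
No combination under 19 m³ hits 6817.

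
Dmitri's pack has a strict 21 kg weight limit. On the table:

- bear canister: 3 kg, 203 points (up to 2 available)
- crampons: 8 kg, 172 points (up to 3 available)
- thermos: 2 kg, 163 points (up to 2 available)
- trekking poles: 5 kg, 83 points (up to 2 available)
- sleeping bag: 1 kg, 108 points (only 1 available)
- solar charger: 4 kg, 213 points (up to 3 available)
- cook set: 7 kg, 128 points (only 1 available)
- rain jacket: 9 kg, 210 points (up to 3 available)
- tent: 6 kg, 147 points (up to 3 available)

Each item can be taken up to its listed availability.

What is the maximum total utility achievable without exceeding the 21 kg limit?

Taking the top-ratio items first gives 2×bear canister + 2×thermos + sleeping bag + 2×solar charger for 1266 (19 kg).
Replace thermos with solar charger: the trade gains 50 net, giving 1316 at 21 kg.
Every other selection either busts 21 kg or exceeds an availability limit or fails to beat 1316.

1316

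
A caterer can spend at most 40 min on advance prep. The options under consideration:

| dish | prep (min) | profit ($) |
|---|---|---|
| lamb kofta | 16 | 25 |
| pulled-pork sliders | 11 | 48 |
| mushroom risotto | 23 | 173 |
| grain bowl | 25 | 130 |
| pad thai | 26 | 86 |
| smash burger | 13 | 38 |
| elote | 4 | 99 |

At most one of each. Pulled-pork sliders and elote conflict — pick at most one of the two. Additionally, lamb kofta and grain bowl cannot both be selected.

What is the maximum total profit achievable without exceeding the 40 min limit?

310

Mushroom risotto + smash burger + elote uses 40 of the 40 min and totals 310.
Next best is mushroom risotto + elote at 272 (27 min) — short by 38.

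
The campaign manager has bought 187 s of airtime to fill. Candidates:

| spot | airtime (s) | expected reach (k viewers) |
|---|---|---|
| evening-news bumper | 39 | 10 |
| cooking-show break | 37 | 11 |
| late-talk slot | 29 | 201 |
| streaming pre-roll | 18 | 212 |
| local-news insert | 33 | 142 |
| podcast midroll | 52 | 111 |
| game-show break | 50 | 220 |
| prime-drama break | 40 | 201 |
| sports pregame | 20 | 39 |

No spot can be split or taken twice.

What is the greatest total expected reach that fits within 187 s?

976

Taking late-talk slot + streaming pre-roll + local-news insert + game-show break + prime-drama break: 170 s used, 976 in expected reach.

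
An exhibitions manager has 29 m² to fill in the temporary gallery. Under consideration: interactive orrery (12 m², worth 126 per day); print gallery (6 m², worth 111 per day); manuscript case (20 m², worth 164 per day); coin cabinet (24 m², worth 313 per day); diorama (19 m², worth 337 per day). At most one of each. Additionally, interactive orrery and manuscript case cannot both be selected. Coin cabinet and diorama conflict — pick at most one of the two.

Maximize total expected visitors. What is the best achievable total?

Ranking by ratio (expected visitors/m²): print gallery 18.50, diorama 17.74, coin cabinet 13.04, interactive orrery 10.50.
Taking print gallery + diorama: 25 m² used, 448 in expected visitors.
Runner-up diorama tops out at 337.

448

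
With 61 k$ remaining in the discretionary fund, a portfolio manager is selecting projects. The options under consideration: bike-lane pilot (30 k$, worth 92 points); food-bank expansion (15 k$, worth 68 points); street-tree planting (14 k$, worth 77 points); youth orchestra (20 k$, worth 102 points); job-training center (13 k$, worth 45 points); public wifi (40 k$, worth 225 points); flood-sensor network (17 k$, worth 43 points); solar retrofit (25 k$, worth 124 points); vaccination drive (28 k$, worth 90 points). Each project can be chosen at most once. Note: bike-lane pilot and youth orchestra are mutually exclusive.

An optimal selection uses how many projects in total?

Best achievable projected impact is 327.
One optimal bundle: youth orchestra + public wifi (60 k$).
Every optimal selection uses 2 projects.

2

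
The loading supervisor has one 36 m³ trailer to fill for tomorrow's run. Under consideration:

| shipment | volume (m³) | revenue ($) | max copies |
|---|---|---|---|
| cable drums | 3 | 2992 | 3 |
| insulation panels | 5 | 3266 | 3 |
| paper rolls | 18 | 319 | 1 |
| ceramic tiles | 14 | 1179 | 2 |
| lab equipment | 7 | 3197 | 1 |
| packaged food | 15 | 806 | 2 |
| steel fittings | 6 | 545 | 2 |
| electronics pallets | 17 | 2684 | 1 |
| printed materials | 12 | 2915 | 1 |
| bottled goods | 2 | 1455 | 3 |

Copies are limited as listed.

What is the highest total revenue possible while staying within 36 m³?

Greedy by ratio would take 3×cable drums + 3×insulation panels + steel fittings + 3×bottled goods: 36 m³ used, total 23684.
The 8 m³ tied up in steel fittings and bottled goods is better spent on lab equipment — total rises to 24881 (35 m³).
The spare 1 m³ is too small for any remaining shipment, and no exchange beats 24881.

24881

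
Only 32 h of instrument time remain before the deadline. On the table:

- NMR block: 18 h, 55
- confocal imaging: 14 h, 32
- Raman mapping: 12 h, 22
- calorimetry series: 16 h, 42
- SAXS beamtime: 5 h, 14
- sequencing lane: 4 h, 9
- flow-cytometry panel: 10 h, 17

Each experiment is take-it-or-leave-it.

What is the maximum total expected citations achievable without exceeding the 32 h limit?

87

Greedy by ratio would take NMR block + SAXS beamtime + sequencing lane: 27 h used, total 78.
Dropping SAXS beamtime and sequencing lane frees 9 h; slotting in confocal imaging (14 h) lifts the total to 87 at 32 h.
Every other selection either busts 32 h or fails to beat 87.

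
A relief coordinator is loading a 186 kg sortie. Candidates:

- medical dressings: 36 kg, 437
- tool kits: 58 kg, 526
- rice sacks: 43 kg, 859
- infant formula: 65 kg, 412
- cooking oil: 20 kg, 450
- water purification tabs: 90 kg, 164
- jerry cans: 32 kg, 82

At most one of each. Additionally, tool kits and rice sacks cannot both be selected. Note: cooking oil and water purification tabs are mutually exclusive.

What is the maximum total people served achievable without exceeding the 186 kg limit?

2158

Ranking by ratio (people served/kg): cooking oil 22.50, rice sacks 19.98, medical dressings 12.14.
Medical dressings + rice sacks + infant formula + cooking oil uses 164 of the 186 kg and totals 2158.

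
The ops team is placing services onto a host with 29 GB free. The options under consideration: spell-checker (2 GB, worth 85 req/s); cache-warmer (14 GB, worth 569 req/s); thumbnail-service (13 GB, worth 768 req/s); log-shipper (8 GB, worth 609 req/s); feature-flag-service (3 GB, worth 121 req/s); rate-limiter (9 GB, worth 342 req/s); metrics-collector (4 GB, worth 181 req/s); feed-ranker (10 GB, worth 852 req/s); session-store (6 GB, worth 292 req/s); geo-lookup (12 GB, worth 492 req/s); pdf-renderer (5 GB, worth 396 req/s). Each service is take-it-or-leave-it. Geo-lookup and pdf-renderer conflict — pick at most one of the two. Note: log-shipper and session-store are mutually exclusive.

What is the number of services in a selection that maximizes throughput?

5

Best achievable throughput is 2123.
spell-checker + log-shipper + metrics-collector + feed-ranker + pdf-renderer hits 2123 at 29 GB.
Any selection reaching 2123 contains exactly 5 services.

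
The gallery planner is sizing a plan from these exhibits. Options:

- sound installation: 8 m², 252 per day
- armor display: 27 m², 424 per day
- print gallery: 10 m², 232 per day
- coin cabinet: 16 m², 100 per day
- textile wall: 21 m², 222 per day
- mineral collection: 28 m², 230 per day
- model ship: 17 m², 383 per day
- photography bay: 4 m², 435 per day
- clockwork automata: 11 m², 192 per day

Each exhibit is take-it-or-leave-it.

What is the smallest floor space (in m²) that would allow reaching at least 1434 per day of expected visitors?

50

Look for the lowest-floor combination reaching 1434.
Taking sound installation + print gallery + model ship + photography bay + clockwork automata gives 1494 (≥ 1434) for 50 m².
No combination under 50 m² hits 1434.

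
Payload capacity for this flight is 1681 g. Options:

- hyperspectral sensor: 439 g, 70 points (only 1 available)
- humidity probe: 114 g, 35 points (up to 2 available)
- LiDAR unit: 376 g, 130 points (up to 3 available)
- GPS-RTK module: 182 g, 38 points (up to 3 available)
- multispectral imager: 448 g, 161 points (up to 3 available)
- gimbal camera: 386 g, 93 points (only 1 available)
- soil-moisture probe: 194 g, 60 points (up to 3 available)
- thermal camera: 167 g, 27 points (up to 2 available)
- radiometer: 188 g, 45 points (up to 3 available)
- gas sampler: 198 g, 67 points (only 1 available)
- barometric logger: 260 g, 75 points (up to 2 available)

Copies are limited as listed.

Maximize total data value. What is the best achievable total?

585

Ranking by ratio (data value/g): multispectral imager 0.36, LiDAR unit 0.35, gas sampler 0.34, soil-moisture probe 0.31.
Best packing: humidity probe + 3×multispectral imager + gas sampler — 1656 g, 585 total.
The spare 25 g is too small for any remaining sensor, and no exchange beats 585.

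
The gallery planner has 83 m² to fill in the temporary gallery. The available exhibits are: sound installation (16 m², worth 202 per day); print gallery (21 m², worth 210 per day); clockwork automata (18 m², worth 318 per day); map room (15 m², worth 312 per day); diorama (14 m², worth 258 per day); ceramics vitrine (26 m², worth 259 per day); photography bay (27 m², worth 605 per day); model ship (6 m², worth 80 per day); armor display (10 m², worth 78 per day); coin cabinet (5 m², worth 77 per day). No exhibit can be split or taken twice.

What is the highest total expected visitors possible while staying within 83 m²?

Greedy by ratio would take clockwork automata + map room + diorama + photography bay + coin cabinet: 79 m² used, total 1570.
Replace coin cabinet with model ship: the trade gains 3 net, giving 1573 at 80 m².
An exhaustive check of the 1024 subsets confirms 1573.

1573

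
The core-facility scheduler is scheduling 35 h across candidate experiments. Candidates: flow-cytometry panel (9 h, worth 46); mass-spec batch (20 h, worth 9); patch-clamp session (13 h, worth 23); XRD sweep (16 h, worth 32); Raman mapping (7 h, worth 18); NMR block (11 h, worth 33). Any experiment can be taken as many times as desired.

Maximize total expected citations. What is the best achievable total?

156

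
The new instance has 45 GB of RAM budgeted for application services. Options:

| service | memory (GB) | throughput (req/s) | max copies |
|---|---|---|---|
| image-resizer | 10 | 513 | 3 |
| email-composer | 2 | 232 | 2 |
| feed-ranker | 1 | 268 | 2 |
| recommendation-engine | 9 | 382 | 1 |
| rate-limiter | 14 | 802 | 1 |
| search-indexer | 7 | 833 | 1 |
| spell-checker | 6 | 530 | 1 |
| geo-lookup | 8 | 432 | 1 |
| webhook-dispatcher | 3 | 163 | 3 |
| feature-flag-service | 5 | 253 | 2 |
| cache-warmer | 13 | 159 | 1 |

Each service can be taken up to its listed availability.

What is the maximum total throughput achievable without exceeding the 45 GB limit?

3760

The ratio heuristic lands on 2×email-composer + 2×feed-ranker + rate-limiter + search-indexer + spell-checker + 3×webhook-dispatcher (3654) but leaves 3 GB idle.
Replace 2×webhook-dispatcher with geo-lookup: the trade gains 106 net, giving 3760 at 44 GB.
That's the maximum — no swap from here does better than 3760.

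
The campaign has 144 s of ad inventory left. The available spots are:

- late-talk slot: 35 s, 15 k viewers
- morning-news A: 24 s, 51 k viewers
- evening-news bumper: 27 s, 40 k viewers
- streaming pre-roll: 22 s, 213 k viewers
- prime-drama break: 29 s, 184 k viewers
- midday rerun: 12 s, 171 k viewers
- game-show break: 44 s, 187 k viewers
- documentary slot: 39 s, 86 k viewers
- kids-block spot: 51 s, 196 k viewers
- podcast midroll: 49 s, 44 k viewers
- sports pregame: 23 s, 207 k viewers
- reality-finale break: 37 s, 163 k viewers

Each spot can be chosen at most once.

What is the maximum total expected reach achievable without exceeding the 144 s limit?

971

Filling by ratio: streaming pre-roll + prime-drama break + midday rerun + sports pregame + reality-finale break for 938, with 21 s left unused.
The 37 s tied up in reality-finale break is better spent on kids-block spot — total rises to 971 (137 s).
An exhaustive check of the 4096 subsets confirms 971.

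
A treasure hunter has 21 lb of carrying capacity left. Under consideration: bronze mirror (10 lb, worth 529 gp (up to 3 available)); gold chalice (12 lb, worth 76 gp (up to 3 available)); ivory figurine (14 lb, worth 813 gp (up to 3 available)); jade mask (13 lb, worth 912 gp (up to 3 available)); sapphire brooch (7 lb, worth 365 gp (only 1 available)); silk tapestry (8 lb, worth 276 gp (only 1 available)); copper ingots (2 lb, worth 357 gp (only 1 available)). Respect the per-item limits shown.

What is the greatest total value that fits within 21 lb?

By value per lb: copper ingots 178.50, jade mask 70.15, ivory figurine 58.07 lead.
The ratio heuristic lands on jade mask + copper ingots (1269) but leaves 6 lb idle.
Replace copper ingots with sapphire brooch: the trade gains 8 net, giving 1277 at 20 lb.
No other feasible combination exceeds 1277.

1277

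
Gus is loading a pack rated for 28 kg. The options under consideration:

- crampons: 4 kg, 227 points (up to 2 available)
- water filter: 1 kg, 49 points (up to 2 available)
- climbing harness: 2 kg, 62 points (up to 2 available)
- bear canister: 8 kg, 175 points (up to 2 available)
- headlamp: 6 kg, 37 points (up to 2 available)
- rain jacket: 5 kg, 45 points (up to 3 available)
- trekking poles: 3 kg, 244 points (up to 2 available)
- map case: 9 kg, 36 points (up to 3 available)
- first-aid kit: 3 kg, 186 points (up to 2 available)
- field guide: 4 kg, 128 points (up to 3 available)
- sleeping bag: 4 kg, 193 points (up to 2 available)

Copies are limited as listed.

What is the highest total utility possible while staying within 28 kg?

1700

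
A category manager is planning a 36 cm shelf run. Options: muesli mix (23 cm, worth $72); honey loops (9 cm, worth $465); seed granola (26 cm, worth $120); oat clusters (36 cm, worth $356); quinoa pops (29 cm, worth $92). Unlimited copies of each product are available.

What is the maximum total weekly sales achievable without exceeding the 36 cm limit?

4×honey loops uses 36 of the 36 cm and totals 1860.
No other feasible combination exceeds 1860.

1860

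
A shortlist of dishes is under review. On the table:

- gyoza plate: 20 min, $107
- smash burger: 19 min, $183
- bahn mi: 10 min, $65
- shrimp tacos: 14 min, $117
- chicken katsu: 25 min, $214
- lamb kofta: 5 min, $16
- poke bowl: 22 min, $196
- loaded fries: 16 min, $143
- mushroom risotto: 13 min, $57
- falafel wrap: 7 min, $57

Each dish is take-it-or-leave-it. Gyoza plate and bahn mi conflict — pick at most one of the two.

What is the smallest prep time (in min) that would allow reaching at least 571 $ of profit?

Look for the lowest-prep combination reaching 571.
smash burger + poke bowl + loaded fries + falafel wrap reaches 579 using 64 min.
Below 64 min the best achievable stays under 571.

64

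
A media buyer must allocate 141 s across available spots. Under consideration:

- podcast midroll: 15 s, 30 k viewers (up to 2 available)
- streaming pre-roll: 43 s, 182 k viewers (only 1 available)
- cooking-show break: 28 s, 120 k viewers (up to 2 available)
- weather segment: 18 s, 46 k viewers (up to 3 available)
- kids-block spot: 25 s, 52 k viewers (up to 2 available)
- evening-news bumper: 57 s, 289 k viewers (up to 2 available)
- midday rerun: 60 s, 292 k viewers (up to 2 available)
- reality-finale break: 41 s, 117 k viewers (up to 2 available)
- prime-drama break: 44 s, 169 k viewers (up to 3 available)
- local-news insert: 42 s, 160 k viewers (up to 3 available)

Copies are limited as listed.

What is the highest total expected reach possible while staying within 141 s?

630

Ranking by ratio (expected reach/s): evening-news bumper 5.07, midday rerun 4.87, cooking-show break 4.29.
Filling by ratio: weather segment + 2×evening-news bumper for 624, with 9 s left unused.
The 114 s tied up in 2×evening-news bumper is better spent on 2×midday rerun — total rises to 630 (138 s).
The spare 3 s is too small for any remaining spot, and no exchange beats 630.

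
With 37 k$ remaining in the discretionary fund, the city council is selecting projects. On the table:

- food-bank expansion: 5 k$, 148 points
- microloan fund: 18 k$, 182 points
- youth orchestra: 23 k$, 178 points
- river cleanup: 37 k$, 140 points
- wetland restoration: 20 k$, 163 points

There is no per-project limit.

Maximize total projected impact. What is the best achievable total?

By projected impact per k$: food-bank expansion 29.60, microloan fund 10.11, wetland restoration 8.15 lead.
Best packing: 7×food-bank expansion — 35 k$, 1036 total.
That's the maximum — no swap from here does better than 1036.

1036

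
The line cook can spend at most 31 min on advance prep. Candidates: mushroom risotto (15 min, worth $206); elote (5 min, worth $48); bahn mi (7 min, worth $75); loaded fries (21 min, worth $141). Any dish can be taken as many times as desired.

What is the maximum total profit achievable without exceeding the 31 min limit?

2×mushroom risotto uses 30 of the 31 min and totals 412.
Nothing else within 31 min beats 412.

412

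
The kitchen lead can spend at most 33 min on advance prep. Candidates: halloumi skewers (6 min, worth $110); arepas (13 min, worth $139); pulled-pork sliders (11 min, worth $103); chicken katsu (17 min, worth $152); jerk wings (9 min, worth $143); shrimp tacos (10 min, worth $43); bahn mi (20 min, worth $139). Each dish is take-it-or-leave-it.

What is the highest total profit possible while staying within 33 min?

405

Ranking by ratio (profit/min): halloumi skewers 18.33, jerk wings 15.89, arepas 10.69.
Greedy by ratio would take halloumi skewers + arepas + jerk wings: 28 min used, total 392.
The 13 min tied up in arepas is better spent on chicken katsu — total rises to 405 (32 min).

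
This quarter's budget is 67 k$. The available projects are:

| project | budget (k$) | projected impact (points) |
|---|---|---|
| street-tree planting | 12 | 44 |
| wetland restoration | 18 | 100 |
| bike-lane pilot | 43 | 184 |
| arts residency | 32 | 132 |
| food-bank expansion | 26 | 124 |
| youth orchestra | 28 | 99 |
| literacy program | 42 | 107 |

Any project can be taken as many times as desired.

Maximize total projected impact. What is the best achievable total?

344

The ratio ordering already packs tightly: street-tree planting + 3×wetland restoration, 66 k$, 344.
No other feasible combination exceeds 344.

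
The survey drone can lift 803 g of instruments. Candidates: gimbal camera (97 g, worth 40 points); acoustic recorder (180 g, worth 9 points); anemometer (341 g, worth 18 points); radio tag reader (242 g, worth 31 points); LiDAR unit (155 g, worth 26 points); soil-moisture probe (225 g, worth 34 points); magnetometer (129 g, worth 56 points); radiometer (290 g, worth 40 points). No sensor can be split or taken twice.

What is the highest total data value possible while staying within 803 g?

170

Ranking by ratio (data value/g): magnetometer 0.43, gimbal camera 0.41, LiDAR unit 0.17.
Taking the top-ratio sensors first gives gimbal camera + acoustic recorder + LiDAR unit + soil-moisture probe + magnetometer for 165 (786 g).
The 335 g tied up in acoustic recorder and LiDAR unit is better spent on radiometer — total rises to 170 (741 g).
Runner-up gimbal camera + radio tag reader + magnetometer + radiometer tops out at 167.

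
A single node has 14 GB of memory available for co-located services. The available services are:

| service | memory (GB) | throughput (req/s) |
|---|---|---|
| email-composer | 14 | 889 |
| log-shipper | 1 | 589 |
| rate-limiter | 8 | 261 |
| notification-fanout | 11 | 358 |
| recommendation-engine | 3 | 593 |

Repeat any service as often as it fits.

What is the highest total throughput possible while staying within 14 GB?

8246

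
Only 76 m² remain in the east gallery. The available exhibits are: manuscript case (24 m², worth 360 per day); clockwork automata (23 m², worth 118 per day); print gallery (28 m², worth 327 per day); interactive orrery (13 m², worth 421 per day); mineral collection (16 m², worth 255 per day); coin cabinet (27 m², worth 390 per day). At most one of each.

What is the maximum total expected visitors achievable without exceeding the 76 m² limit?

Taking the top-ratio exhibits first gives manuscript case + clockwork automata + interactive orrery + mineral collection for 1154 (76 m²).
The 39 m² tied up in clockwork automata and mineral collection is better spent on coin cabinet — total rises to 1171 (64 m²).
Every other selection either busts 76 m² or fails to beat 1171.

1171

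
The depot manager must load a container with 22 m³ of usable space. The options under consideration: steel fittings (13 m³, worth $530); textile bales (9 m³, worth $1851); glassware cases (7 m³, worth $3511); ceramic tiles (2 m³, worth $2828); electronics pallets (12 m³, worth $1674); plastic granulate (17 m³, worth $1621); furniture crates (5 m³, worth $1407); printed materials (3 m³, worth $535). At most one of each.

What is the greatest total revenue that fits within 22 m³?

8725

Density check — ceramic tiles 1414.00, glassware cases 501.57, furniture crates 281.40 are the best per m³.
Taking the top-ratio shipments first gives glassware cases + ceramic tiles + furniture crates + printed materials for 8281 (17 m³).
Replace furniture crates with textile bales: the trade gains 444 net, giving 8725 at 21 m³.
An exhaustive check of the 256 subsets confirms 8725.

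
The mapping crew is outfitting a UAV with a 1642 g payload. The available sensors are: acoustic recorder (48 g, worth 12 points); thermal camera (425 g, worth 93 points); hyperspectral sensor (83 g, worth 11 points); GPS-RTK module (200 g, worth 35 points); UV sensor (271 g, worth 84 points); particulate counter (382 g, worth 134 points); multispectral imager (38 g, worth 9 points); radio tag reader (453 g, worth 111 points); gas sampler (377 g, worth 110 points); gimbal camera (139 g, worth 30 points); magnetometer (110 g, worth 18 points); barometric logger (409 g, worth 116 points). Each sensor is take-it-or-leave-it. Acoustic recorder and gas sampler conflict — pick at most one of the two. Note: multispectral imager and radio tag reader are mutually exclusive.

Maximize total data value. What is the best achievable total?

483

By data value per g: particulate counter 0.35, UV sensor 0.31, gas sampler 0.29, barometric logger 0.28 lead.
UV sensor + particulate counter + multispectral imager + gas sampler + gimbal camera + barometric logger uses 1616 of the 1642 g and totals 483.
No other feasible combination exceeds 483.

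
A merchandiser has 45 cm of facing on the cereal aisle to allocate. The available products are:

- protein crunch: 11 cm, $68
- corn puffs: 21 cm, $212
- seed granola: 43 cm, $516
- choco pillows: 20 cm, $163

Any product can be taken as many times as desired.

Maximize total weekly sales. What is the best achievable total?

Seed granola uses 43 of the 45 cm and totals 516.

516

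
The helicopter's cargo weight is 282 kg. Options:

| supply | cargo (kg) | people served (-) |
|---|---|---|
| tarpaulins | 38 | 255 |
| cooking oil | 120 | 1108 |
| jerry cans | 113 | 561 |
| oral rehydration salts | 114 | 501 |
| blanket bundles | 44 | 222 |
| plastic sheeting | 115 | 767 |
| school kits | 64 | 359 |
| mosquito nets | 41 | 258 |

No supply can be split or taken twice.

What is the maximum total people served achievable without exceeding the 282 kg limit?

2133

Density check — cooking oil 9.23, tarpaulins 6.71, plastic sheeting 6.67, mosquito nets 6.29 are the best per kg.
Taking the top-ratio supplies first gives tarpaulins + cooking oil + plastic sheeting for 2130 (273 kg).
Dropping tarpaulins frees 38 kg; slotting in mosquito nets (41 kg) lifts the total to 2133 at 276 kg.
That's the maximum — no swap from here does better than 2133.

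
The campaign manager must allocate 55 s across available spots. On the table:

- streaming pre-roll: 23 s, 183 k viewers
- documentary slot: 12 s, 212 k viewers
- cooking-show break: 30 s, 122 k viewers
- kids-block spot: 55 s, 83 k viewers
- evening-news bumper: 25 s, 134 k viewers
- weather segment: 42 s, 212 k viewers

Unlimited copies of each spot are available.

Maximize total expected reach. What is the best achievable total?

848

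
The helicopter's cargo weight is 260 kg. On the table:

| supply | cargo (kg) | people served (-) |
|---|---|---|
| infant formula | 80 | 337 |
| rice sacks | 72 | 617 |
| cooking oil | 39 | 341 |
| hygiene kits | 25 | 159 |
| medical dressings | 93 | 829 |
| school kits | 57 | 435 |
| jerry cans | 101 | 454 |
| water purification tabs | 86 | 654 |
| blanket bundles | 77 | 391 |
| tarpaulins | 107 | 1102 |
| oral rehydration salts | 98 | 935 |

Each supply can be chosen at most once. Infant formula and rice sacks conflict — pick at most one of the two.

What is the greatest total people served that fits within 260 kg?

Taking cooking oil + tarpaulins + oral rehydration salts: 244 kg used, 2378 in people served.
Runner-up medical dressings + school kits + tarpaulins tops out at 2366.

2378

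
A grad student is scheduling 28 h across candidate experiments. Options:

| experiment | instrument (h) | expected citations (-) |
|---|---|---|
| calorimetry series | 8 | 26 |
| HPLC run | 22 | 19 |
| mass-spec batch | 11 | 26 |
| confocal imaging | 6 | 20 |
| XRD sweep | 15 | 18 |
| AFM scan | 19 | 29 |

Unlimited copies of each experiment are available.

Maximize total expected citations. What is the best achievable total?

Taking the top-ratio experiments first gives 4×confocal imaging for 80 (24 h).
The 12 h tied up in 2×confocal imaging is better spent on 2×calorimetry series — total rises to 92 (28 h).
That's the maximum — no swap from here does better than 92.

92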